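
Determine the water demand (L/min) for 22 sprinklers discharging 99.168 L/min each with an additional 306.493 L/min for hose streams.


Sprinkler demand = 22 * 99.168 = 2181.696 L/min
Total = 2181.696 + 306.493 = 2488.189 L/min

2488.189 L/min


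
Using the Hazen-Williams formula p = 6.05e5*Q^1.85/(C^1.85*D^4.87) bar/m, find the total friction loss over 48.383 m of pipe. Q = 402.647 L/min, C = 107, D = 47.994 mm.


Q^1.85 = 65934
C^1.85 = 5680.2
D^4.87 = 1.5395e+08
p/m = 0.045617 bar/m
p_total = 0.045617 * 48.383 = 2.2071 bar

2.2071 bar


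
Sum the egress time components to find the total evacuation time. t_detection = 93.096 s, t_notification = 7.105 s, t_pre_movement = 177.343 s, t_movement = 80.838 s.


Total = 93.096 + 7.105 + 177.343 + 80.838 = 358.382 s

358.382 s


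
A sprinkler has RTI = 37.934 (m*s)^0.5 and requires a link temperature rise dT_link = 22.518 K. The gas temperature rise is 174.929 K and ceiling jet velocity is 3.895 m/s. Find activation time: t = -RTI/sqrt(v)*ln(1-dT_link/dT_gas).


dT_link/dT_gas = 0.12873
ln(1 - 0.12873) = -0.13780
t = -37.934 / sqrt(3.895) * -0.13780 = 2.6486 s

2.6486 s


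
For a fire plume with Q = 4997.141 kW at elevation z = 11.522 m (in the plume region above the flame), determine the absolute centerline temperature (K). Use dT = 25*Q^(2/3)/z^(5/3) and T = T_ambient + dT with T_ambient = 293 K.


Q^(2/3) = 292.29
z^(5/3) = 58.778
dT = 25 * 292.29 / 58.778 = 124.32 K
T = 293 + 124.32 = 417.32 K

417.32 K


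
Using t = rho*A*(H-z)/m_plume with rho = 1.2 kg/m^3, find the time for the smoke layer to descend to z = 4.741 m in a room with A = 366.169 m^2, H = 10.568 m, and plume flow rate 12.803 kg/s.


H - z = 5.827 m
t = 1.2 * 366.169 * 5.827 / 12.803 = 199.98 s

199.98 s


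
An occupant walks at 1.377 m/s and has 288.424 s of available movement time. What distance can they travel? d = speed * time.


d = 1.377 * 288.424 = 397.16 m

397.16 m


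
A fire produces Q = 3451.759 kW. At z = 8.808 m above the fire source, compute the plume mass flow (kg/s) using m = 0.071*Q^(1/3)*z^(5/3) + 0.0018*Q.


Q^(1/3) = 15.113
z^(5/3) = 37.566
First term = 0.071 * 15.113 * 37.566 = 40.309
Second term = 0.0018 * 3451.759 = 6.2132
m = 46.522 kg/s

46.522 kg/s


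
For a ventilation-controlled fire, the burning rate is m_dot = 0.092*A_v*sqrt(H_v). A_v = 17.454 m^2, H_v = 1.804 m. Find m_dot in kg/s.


sqrt(H_v) = 1.3431
m_dot = 0.092 * 17.454 * 1.3431 = 2.1568 kg/s

2.1568 kg/s


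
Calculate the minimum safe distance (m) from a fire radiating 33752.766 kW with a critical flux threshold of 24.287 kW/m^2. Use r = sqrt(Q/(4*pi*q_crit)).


4*pi*q_crit = 305.20
Q/(4*pi*q_crit) = 110.59
r = sqrt(110.59) = 10.516 m

10.516 m


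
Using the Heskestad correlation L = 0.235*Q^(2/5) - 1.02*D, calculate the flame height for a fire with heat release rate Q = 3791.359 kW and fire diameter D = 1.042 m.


Q^(2/5) = 27.010
0.235 * Q^(2/5) = 6.3473
1.02 * D = 1.0628
L = 5.2844 m

5.2844 m


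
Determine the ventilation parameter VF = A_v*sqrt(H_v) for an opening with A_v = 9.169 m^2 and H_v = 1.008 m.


sqrt(H_v) = 1.0040
VF = 9.169 * 1.0040 = 9.2056 m^(5/2)

9.2056 m^(5/2)


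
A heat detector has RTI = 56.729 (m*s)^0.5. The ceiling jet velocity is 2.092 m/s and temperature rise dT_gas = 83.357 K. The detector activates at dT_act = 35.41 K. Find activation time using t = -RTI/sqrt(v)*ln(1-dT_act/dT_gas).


dT_act/dT_gas = 0.42480
ln(1 - 0.42480) = -0.55304
t = -56.729 / sqrt(2.092) * -0.55304 = 21.691 s

21.691 s


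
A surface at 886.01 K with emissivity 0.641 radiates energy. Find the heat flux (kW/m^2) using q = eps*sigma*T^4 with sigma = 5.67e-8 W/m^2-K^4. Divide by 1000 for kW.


T^4 = 6.1625e+11
q = 0.641 * 5.67e-8 * 6.1625e+11 / 1000 = 22.397 kW/m^2

22.397 kW/m^2


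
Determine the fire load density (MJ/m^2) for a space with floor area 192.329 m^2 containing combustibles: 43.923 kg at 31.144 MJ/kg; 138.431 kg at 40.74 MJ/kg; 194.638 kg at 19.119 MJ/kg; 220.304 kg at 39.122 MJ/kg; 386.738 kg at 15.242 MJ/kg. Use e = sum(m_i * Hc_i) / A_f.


Total energy = 43.923*31.144 + 138.431*40.74 + 194.638*19.119 + 220.304*39.122 + 386.738*15.242
= 1367.938 + 5639.679 + 3721.284 + 8618.733 + 5894.661
= 25242.29 MJ
e = 25242.29 / 192.329 = 131.25 MJ/m^2

131.25 MJ/m^2


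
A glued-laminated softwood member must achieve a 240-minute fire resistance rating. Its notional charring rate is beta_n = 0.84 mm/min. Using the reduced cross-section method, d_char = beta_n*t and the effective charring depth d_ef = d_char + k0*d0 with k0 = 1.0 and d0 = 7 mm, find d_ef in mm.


d_char = 0.84 * 240 = 201.6 mm
d_ef = 201.6 + 1.0*7 = 208.6 mm

208.6 mm


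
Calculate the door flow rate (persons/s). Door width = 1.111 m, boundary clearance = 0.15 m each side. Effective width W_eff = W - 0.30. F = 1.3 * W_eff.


W_eff = 1.111 - 0.30 = 0.811 m
F = 1.3 * 0.811 = 1.0543 persons/s

1.0543 persons/s


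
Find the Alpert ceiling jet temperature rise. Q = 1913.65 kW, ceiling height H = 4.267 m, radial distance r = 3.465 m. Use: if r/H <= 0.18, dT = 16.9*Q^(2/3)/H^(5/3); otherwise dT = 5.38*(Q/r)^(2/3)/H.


r/H = 3.465 / 4.267 = 0.81205
r/H > 0.18, so dT = 5.38*(Q/r)^(2/3)/H
Q/r = 552.28
(Q/r)^(2/3) = 67.314
dT = 5.38 * 67.314 / 4.267 = 84.872 K

84.872 K


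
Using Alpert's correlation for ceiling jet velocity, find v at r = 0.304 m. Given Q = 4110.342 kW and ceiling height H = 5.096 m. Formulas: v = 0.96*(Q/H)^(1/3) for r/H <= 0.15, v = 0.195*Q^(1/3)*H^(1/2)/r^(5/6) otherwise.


r/H = 0.304 / 5.096 = 0.059655
r/H <= 0.15, so v = 0.96*(Q/H)^(1/3)
Q/H = 806.58
(Q/H)^(1/3) = 9.3086
v = 0.96 * 9.3086 = 8.9362 m/s

8.9362 m/s


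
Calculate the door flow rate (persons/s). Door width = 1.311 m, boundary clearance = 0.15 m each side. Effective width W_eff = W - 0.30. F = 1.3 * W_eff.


W_eff = 1.311 - 0.30 = 1.011 m
F = 1.3 * 1.011 = 1.3143 persons/s

1.3143 persons/s


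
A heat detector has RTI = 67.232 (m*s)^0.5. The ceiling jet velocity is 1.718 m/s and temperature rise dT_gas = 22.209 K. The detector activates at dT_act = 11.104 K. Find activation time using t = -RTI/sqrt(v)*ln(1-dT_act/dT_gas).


dT_act/dT_gas = 0.49998
ln(1 - 0.49998) = -0.69310
t = -67.232 / sqrt(1.718) * -0.69310 = 35.552 s

35.552 s


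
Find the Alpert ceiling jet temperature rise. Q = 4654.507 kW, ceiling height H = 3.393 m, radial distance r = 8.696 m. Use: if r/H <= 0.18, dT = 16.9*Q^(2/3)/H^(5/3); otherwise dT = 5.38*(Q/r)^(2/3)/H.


r/H = 8.696 / 3.393 = 2.5629
r/H > 0.18, so dT = 5.38*(Q/r)^(2/3)/H
Q/r = 535.25
(Q/r)^(2/3) = 65.923
dT = 5.38 * 65.923 / 3.393 = 104.53 K

104.53 K


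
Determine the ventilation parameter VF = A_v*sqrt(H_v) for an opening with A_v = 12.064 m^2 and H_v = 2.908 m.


sqrt(H_v) = 1.7053
VF = 12.064 * 1.7053 = 20.573 m^(5/2)

20.573 m^(5/2)


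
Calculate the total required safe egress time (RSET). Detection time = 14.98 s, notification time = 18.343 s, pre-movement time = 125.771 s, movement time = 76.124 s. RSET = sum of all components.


Total = 14.98 + 18.343 + 125.771 + 76.124 = 235.218 s

235.218 s


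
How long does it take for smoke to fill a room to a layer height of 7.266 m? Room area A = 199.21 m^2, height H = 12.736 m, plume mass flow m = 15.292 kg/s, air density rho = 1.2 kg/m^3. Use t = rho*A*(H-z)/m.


H - z = 5.47 m
t = 1.2 * 199.21 * 5.47 / 15.292 = 85.510 s

85.510 s


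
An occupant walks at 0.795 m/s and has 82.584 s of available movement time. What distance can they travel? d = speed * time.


d = 0.795 * 82.584 = 65.654 m

65.654 m


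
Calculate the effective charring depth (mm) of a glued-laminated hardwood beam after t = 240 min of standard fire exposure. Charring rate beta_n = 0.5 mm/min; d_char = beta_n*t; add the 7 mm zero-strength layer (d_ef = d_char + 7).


d_char = 0.5 * 240 = 120 mm
d_ef = 120 + 1.0*7 = 127 mm

127 mm


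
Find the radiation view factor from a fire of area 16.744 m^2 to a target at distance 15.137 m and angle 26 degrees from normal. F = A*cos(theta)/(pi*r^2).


cos(26 deg) = 0.89879
pi*r^2 = 719.83
F = 16.744 * 0.89879 / 719.83 = 0.020907

0.020907


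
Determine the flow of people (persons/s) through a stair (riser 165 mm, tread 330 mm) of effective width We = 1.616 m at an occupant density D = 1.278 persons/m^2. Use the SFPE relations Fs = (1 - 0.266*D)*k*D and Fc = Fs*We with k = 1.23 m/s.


1 - 0.266*D = 1 - 0.266*1.278 = 0.66005
Fs = 0.66005 * 1.23 * 1.278 = 1.0376 persons/(s*m)
Fc = 1.0376 * 1.616 = 1.6767 persons/s

1.6767 persons/s


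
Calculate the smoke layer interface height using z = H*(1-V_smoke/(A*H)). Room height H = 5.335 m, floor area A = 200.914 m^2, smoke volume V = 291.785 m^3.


V/(A*H) = 0.27222
1 - 0.27222 = 0.72778
z = 5.335 * 0.72778 = 3.8827 m

3.8827 m


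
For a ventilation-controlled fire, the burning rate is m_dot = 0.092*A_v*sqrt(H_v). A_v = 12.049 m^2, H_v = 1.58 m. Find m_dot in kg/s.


sqrt(H_v) = 1.2570
m_dot = 0.092 * 12.049 * 1.2570 = 1.3934 kg/s

1.3934 kg/s


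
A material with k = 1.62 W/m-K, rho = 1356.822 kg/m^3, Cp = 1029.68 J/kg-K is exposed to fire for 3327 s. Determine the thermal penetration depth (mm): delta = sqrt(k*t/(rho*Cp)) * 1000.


alpha = 1.62 / (1356.822 * 1029.68) = 1.1596e-06 m^2/s
alpha * t = 0.0038578
delta = sqrt(0.0038578) * 1000 = 62.111 mm

62.111 mm


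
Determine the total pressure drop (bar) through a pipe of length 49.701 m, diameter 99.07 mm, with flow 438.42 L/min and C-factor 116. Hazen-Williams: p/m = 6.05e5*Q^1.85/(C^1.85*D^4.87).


Q^1.85 = 77179
C^1.85 = 6595.5
D^4.87 = 5.2510e+09
p/m = 0.0013482 bar/m
p_total = 0.0013482 * 49.701 = 0.067009 bar

0.067009 bar


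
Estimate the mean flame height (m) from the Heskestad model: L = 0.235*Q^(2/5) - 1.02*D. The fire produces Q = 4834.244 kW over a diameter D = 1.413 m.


Q^(2/5) = 29.767
0.235 * Q^(2/5) = 6.9952
1.02 * D = 1.4413
L = 5.5539 m

5.5539 m


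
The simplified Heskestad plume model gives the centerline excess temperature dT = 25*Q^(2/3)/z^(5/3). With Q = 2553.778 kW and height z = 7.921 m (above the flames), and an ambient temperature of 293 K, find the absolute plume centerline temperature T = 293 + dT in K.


Q^(2/3) = 186.83
z^(5/3) = 31.475
dT = 25 * 186.83 / 31.475 = 148.40 K
T = 293 + 148.40 = 441.40 K

441.40 K


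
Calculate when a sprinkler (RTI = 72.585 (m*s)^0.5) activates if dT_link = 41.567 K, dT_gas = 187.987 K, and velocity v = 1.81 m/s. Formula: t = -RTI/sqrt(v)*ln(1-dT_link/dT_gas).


dT_link/dT_gas = 0.22112
ln(1 - 0.22112) = -0.24989
t = -72.585 / sqrt(1.81) * -0.24989 = 13.482 s

13.482 s


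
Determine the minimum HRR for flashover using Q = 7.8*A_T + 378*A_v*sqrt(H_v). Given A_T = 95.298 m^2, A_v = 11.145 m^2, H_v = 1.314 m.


7.8*A_T = 743.32
sqrt(H_v) = 1.1463
378*A_v*sqrt(H_v) = 4829.1
Q = 743.32 + 4829.1 = 5572.5 kW

5572.5 kW


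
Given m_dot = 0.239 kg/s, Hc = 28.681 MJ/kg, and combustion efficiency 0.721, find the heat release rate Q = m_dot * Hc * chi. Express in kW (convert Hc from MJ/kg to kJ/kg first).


Hc = 28.681 MJ/kg = 28.681 * 1000 kJ/kg = 28681 kJ/kg
Q = 0.239 kg/s * 28681 kJ/kg * 0.721 = 4942.3 kW

4942.3 kW


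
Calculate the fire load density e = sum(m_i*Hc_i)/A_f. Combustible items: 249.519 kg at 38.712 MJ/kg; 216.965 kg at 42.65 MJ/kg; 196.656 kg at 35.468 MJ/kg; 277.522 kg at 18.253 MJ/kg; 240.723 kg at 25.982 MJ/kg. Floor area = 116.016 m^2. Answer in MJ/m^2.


Total energy = 249.519*38.712 + 216.965*42.65 + 196.656*35.468 + 277.522*18.253 + 240.723*25.982
= 9659.380 + 9253.557 + 6974.995 + 5065.609 + 6254.465
= 37208.01 MJ
e = 37208.01 / 116.016 = 320.71 MJ/m^2

320.71 MJ/m^2


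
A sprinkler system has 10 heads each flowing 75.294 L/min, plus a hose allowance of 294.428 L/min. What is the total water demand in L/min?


Sprinkler demand = 10 * 75.294 = 752.94 L/min
Total = 752.94 + 294.428 = 1047.368 L/min

1047.368 L/min


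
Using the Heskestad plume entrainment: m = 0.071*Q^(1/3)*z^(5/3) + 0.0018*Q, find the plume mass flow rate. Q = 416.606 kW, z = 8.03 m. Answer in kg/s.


Q^(1/3) = 7.4686
z^(5/3) = 32.200
First term = 0.071 * 7.4686 * 32.200 = 17.075
Second term = 0.0018 * 416.606 = 0.74989
m = 17.825 kg/s

17.825 kg/s


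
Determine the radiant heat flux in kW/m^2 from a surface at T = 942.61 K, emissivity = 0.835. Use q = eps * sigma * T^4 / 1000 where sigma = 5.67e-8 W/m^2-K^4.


T^4 = 7.8946e+11
q = 0.835 * 5.67e-8 * 7.8946e+11 / 1000 = 37.376 kW/m^2

37.376 kW/m^2


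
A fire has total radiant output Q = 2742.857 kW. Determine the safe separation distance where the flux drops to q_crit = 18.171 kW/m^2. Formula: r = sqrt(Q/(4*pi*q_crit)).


4*pi*q_crit = 228.34
Q/(4*pi*q_crit) = 12.012
r = sqrt(12.012) = 3.4658 m

3.4658 m


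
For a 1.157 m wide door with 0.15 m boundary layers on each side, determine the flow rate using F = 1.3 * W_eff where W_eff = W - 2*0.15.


W_eff = 1.157 - 0.30 = 0.857 m
F = 1.3 * 0.857 = 1.1141 persons/s

1.1141 persons/s


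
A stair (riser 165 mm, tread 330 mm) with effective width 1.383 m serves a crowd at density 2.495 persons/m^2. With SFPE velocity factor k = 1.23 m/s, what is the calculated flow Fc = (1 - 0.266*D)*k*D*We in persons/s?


1 - 0.266*D = 1 - 0.266*2.495 = 0.33633
Fs = 0.33633 * 1.23 * 2.495 = 1.0321 persons/(s*m)
Fc = 1.0321 * 1.383 = 1.4275 persons/s

1.4275 persons/s


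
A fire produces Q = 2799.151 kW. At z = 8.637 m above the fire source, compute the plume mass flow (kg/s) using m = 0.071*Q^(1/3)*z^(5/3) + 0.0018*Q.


Q^(1/3) = 14.093
z^(5/3) = 36.358
First term = 0.071 * 14.093 * 36.358 = 36.381
Second term = 0.0018 * 2799.151 = 5.0385
m = 41.419 kg/s

41.419 kg/s


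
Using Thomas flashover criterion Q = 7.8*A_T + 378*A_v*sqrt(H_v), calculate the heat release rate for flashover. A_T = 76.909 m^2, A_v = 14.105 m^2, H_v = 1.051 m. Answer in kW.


7.8*A_T = 599.89
sqrt(H_v) = 1.0252
378*A_v*sqrt(H_v) = 5466.0
Q = 599.89 + 5466.0 = 6065.8 kW

6065.8 kW


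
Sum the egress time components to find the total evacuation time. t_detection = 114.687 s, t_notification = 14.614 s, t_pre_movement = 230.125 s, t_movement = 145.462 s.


Total = 114.687 + 14.614 + 230.125 + 145.462 = 504.888 s

504.888 s


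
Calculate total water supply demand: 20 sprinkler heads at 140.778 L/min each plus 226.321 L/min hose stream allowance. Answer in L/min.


Sprinkler demand = 20 * 140.778 = 2815.56 L/min
Total = 2815.56 + 226.321 = 3041.881 L/min

3041.881 L/min


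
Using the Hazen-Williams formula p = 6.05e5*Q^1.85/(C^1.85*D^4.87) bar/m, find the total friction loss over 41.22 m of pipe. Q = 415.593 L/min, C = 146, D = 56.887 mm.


Q^1.85 = 69910
C^1.85 = 10094
D^4.87 = 3.5230e+08
p/m = 0.011894 bar/m
p_total = 0.011894 * 41.22 = 0.49027 bar

0.49027 bar


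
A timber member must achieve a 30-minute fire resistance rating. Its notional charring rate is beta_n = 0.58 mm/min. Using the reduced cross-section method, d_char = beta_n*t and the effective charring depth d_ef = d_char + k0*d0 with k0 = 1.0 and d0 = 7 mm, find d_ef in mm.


d_char = 0.58 * 30 = 17.4 mm
d_ef = 17.4 + 1.0*7 = 24.4 mm

24.4 mm


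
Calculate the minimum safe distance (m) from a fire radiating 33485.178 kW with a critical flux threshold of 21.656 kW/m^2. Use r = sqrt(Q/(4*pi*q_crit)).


4*pi*q_crit = 272.14
Q/(4*pi*q_crit) = 123.05
r = sqrt(123.05) = 11.093 m

11.093 m


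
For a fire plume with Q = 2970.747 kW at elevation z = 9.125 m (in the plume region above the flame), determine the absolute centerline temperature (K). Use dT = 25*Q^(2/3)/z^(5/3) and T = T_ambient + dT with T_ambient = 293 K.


Q^(2/3) = 206.65
z^(5/3) = 39.846
dT = 25 * 206.65 / 39.846 = 129.66 K
T = 293 + 129.66 = 422.66 K

422.66 K


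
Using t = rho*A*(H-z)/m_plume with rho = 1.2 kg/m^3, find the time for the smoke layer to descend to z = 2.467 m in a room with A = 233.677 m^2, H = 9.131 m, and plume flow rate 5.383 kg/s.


H - z = 6.664 m
t = 1.2 * 233.677 * 6.664 / 5.383 = 347.14 s

347.14 s


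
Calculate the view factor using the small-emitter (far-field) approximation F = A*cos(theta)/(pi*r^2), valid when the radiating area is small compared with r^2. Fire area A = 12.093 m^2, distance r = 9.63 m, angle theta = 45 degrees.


cos(45 deg) = 0.70711
pi*r^2 = 291.34
F = 12.093 * 0.70711 / 291.34 = 0.029351

0.029351


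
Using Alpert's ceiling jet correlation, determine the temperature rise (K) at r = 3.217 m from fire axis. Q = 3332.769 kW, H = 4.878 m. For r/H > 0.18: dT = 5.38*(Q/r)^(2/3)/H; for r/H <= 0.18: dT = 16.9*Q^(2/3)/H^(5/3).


r/H = 3.217 / 4.878 = 0.65949
r/H > 0.18, so dT = 5.38*(Q/r)^(2/3)/H
Q/r = 1036.0
(Q/r)^(2/3) = 102.38
dT = 5.38 * 102.38 / 4.878 = 112.92 K

112.92 K


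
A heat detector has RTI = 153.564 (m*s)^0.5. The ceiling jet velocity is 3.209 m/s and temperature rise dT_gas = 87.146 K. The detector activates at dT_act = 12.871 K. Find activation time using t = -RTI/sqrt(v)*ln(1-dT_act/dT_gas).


dT_act/dT_gas = 0.14769
ln(1 - 0.14769) = -0.15981
t = -153.564 / sqrt(3.209) * -0.15981 = 13.700 s

13.700 s


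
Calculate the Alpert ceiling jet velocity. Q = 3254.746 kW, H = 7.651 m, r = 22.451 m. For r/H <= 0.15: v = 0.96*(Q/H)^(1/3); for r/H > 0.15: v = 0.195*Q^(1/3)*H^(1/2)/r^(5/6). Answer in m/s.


r/H = 22.451 / 7.651 = 2.9344
r/H > 0.15, so v = 0.195*Q^(1/3)*H^(1/2)/r^(5/6)
Q^(1/3) = 14.820
H^(1/2) = 2.7660
r^(5/6) = 13.367
v = 0.195 * 14.820 * 2.7660 / 13.367 = 0.59800 m/s

0.59800 m/s


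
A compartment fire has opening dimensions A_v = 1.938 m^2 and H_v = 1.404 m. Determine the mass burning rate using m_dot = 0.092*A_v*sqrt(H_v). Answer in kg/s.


sqrt(H_v) = 1.1849
m_dot = 0.092 * 1.938 * 1.1849 = 0.21126 kg/s

0.21126 kg/s


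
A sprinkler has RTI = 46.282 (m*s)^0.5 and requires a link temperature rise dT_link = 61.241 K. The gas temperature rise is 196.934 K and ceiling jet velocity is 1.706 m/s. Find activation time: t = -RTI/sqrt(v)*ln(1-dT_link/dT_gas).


dT_link/dT_gas = 0.31097
ln(1 - 0.31097) = -0.37247
t = -46.282 / sqrt(1.706) * -0.37247 = 13.198 s

13.198 s


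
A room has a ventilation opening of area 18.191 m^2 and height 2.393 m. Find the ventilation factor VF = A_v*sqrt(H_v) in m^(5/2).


sqrt(H_v) = 1.5469
VF = 18.191 * 1.5469 = 28.140 m^(5/2)

28.140 m^(5/2)


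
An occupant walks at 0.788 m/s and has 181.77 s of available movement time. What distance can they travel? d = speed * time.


d = 0.788 * 181.77 = 143.23 m

143.23 m


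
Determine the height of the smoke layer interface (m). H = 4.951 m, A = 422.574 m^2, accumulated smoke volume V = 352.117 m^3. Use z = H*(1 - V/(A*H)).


V/(A*H) = 0.16830
1 - 0.16830 = 0.83170
z = 4.951 * 0.83170 = 4.1177 m

4.1177 m


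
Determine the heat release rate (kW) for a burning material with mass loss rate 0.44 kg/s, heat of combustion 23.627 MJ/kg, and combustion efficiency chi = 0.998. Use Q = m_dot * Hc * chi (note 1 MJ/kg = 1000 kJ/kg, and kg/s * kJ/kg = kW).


Hc = 23.627 MJ/kg = 23.627 * 1000 kJ/kg = 23627 kJ/kg
Q = 0.44 kg/s * 23627 kJ/kg * 0.998 = 10375 kW

10375 kW


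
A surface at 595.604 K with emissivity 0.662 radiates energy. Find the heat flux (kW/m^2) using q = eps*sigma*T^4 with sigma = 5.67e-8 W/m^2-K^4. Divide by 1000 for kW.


T^4 = 1.2584e+11
q = 0.662 * 5.67e-8 * 1.2584e+11 / 1000 = 4.7236 kW/m^2

4.7236 kW/m^2


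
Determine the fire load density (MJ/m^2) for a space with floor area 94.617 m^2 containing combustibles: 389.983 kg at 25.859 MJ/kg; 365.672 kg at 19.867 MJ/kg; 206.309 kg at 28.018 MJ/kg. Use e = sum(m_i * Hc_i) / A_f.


Total energy = 389.983*25.859 + 365.672*19.867 + 206.309*28.018
= 10084.57 + 7264.806 + 5780.366
= 23129.74 MJ
e = 23129.74 / 94.617 = 244.46 MJ/m^2

244.46 MJ/m^2


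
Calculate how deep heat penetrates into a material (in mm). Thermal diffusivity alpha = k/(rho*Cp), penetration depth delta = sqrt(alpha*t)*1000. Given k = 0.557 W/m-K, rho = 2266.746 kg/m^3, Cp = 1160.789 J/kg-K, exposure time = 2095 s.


alpha = 0.557 / (2266.746 * 1160.789) = 2.1169e-07 m^2/s
alpha * t = 0.00044349
delta = sqrt(0.00044349) * 1000 = 21.059 mm

21.059 mm


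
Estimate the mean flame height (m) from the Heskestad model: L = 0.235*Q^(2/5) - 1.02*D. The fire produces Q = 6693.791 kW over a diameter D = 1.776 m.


Q^(2/5) = 33.905
0.235 * Q^(2/5) = 7.9678
1.02 * D = 1.8115
L = 6.1562 m

6.1562 m


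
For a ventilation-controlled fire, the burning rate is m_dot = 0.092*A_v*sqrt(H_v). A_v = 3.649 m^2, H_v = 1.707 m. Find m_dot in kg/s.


sqrt(H_v) = 1.3065
m_dot = 0.092 * 3.649 * 1.3065 = 0.43861 kg/s

0.43861 kg/s


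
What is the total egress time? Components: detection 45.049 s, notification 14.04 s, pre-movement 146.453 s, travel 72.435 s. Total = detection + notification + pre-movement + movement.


Total = 45.049 + 14.04 + 146.453 + 72.435 = 277.977 s

277.977 s


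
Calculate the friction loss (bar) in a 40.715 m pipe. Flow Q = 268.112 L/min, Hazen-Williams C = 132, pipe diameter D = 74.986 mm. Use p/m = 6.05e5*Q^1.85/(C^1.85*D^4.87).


Q^1.85 = 31073
C^1.85 = 8376.5
D^4.87 = 1.3526e+09
p/m = 0.0016593 bar/m
p_total = 0.0016593 * 40.715 = 0.067558 bar

0.067558 bar


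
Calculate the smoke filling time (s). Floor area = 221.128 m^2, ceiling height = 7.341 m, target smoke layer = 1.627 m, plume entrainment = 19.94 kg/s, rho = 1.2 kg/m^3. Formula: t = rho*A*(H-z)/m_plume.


H - z = 5.714 m
t = 1.2 * 221.128 * 5.714 / 19.94 = 76.040 s

76.040 s


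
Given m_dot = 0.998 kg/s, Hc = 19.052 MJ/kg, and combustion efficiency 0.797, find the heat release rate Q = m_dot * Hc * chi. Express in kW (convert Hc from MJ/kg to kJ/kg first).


Hc = 19.052 MJ/kg = 19.052 * 1000 kJ/kg = 19052 kJ/kg
Q = 0.998 kg/s * 19052 kJ/kg * 0.797 = 15154 kW

15154 kW


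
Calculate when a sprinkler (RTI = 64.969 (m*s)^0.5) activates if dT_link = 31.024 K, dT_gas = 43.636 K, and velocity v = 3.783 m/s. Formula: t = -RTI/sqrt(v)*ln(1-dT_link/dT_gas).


dT_link/dT_gas = 0.71097
ln(1 - 0.71097) = -1.2412
t = -64.969 / sqrt(3.783) * -1.2412 = 41.461 s

41.461 s


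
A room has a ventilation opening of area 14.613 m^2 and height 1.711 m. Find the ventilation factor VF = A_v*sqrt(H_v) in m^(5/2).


sqrt(H_v) = 1.3081
VF = 14.613 * 1.3081 = 19.115 m^(5/2)

19.115 m^(5/2)


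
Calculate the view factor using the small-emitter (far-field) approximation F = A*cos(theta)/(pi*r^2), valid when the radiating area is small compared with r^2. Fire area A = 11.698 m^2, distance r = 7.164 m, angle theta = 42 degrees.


cos(42 deg) = 0.74314
pi*r^2 = 161.24
F = 11.698 * 0.74314 / 161.24 = 0.053917

0.053917


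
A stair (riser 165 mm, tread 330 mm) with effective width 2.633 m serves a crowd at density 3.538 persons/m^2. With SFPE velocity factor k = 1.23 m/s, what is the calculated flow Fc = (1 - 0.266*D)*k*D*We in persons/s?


1 - 0.266*D = 1 - 0.266*3.538 = 0.058892
Fs = 0.058892 * 1.23 * 3.538 = 0.25628 persons/(s*m)
Fc = 0.25628 * 2.633 = 0.67479 persons/s

0.67479 persons/s


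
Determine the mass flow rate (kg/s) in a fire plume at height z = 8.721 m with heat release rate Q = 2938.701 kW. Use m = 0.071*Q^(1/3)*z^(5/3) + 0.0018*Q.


Q^(1/3) = 14.324
z^(5/3) = 36.950
First term = 0.071 * 14.324 * 36.950 = 37.577
Second term = 0.0018 * 2938.701 = 5.2897
m = 42.867 kg/s

42.867 kg/s


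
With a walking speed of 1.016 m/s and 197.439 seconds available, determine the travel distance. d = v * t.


d = 1.016 * 197.439 = 200.60 m

200.60 m


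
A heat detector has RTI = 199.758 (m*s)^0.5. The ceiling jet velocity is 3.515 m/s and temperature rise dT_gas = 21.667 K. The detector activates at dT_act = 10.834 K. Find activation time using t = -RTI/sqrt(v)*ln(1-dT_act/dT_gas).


dT_act/dT_gas = 0.50002
ln(1 - 0.50002) = -0.69319
t = -199.758 / sqrt(3.515) * -0.69319 = 73.858 s

73.858 s


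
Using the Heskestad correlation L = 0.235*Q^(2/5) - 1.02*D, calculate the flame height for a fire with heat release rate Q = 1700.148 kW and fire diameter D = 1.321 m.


Q^(2/5) = 19.597
0.235 * Q^(2/5) = 4.6053
1.02 * D = 1.3474
L = 3.2579 m

3.2579 m


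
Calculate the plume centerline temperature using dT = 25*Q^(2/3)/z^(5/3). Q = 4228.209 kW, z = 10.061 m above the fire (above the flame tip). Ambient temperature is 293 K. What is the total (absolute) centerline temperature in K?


Q^(2/3) = 261.48
z^(5/3) = 46.889
dT = 25 * 261.48 / 46.889 = 139.41 K
T = 293 + 139.41 = 432.41 K

432.41 K


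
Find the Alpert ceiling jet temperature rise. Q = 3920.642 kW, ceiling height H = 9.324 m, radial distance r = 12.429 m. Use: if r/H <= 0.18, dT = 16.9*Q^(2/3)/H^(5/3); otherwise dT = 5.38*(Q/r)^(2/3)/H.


r/H = 12.429 / 9.324 = 1.3330
r/H > 0.18, so dT = 5.38*(Q/r)^(2/3)/H
Q/r = 315.44
(Q/r)^(2/3) = 46.339
dT = 5.38 * 46.339 / 9.324 = 26.738 K

26.738 K


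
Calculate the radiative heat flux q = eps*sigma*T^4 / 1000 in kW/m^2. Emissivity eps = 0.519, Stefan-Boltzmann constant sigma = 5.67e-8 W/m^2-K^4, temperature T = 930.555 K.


T^4 = 7.4984e+11
q = 0.519 * 5.67e-8 * 7.4984e+11 / 1000 = 22.066 kW/m^2

22.066 kW/m^2


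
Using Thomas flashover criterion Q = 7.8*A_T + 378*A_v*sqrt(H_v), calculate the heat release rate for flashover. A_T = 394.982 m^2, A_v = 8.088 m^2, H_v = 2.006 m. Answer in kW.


7.8*A_T = 3080.9
sqrt(H_v) = 1.4163
378*A_v*sqrt(H_v) = 4330.1
Q = 3080.9 + 4330.1 = 7411.0 kW

7411.0 kW


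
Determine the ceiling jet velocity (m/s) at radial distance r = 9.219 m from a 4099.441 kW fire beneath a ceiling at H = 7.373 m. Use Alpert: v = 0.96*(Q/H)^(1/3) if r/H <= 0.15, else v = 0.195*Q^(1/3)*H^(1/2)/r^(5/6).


r/H = 9.219 / 7.373 = 1.2504
r/H > 0.15, so v = 0.195*Q^(1/3)*H^(1/2)/r^(5/6)
Q^(1/3) = 16.004
H^(1/2) = 2.7153
r^(5/6) = 6.3665
v = 0.195 * 16.004 * 2.7153 / 6.3665 = 1.3311 m/s

1.3311 m/s


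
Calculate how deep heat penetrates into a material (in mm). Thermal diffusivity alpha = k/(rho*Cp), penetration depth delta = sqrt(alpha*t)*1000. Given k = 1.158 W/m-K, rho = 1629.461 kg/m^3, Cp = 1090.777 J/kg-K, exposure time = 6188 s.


alpha = 1.158 / (1629.461 * 1090.777) = 6.5152e-07 m^2/s
alpha * t = 0.0040316
delta = sqrt(0.0040316) * 1000 = 63.495 mm

63.495 mm


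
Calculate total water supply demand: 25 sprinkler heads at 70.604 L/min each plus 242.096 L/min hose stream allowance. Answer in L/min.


Sprinkler demand = 25 * 70.604 = 1765.1 L/min
Total = 1765.1 + 242.096 = 2007.196 L/min

2007.196 L/min


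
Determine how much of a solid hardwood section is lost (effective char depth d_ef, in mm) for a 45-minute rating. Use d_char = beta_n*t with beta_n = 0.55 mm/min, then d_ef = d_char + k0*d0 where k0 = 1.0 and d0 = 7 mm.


d_char = 0.55 * 45 = 24.75 mm
d_ef = 24.75 + 1.0*7 = 31.75 mm

31.75 mm


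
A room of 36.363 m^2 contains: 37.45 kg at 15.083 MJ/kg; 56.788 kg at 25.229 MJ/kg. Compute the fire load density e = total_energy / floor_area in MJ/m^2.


Total energy = 37.45*15.083 + 56.788*25.229
= 564.8584 + 1432.704
= 1997.563 MJ
e = 1997.563 / 36.363 = 54.934 MJ/m^2

54.934 MJ/m^2


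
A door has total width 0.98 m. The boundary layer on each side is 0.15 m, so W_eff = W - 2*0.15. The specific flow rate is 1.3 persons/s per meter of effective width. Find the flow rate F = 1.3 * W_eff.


W_eff = 0.98 - 0.30 = 0.68 m
F = 1.3 * 0.68 = 0.884 persons/s

0.884 persons/s


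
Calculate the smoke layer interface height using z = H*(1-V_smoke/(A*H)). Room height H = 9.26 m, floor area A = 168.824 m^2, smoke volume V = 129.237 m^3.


V/(A*H) = 0.082669
1 - 0.082669 = 0.91733
z = 9.26 * 0.91733 = 8.4945 m

8.4945 m


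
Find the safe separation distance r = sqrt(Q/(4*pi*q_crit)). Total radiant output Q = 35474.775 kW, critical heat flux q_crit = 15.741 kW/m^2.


4*pi*q_crit = 197.81
Q/(4*pi*q_crit) = 179.34
r = sqrt(179.34) = 13.392 m

13.392 m


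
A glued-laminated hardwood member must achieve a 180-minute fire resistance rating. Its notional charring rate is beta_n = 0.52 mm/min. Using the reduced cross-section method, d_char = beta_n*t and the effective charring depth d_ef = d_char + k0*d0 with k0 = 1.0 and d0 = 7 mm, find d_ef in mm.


d_char = 0.52 * 180 = 93.6 mm
d_ef = 93.6 + 1.0*7 = 100.6 mm

100.6 mm


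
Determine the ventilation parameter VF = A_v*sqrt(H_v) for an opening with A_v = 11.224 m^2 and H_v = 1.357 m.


sqrt(H_v) = 1.1649
VF = 11.224 * 1.1649 = 13.075 m^(5/2)

13.075 m^(5/2)


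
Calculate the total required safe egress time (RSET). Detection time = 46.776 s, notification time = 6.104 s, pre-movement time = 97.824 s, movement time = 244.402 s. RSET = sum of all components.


Total = 46.776 + 6.104 + 97.824 + 244.402 = 395.106 s

395.106 s


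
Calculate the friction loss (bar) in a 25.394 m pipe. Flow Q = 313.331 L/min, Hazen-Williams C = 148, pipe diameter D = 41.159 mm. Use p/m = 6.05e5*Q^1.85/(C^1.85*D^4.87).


Q^1.85 = 41458
C^1.85 = 10351
D^4.87 = 7.2852e+07
p/m = 0.033261 bar/m
p_total = 0.033261 * 25.394 = 0.84463 bar

0.84463 bar


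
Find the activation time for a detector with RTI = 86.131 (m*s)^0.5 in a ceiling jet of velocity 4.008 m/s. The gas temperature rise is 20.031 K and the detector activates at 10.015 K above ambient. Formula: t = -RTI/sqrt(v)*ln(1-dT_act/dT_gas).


dT_act/dT_gas = 0.49998
ln(1 - 0.49998) = -0.69310
t = -86.131 / sqrt(4.008) * -0.69310 = 29.819 s

29.819 s


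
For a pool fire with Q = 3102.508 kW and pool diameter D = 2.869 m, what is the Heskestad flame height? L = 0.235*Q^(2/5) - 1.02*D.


Q^(2/5) = 24.928
0.235 * Q^(2/5) = 5.8580
1.02 * D = 2.9264
L = 2.9317 m

2.9317 m


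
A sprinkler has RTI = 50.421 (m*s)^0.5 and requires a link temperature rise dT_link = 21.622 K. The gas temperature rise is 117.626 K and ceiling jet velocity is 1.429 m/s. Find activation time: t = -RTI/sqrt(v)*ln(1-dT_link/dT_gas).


dT_link/dT_gas = 0.18382
ln(1 - 0.18382) = -0.20312
t = -50.421 / sqrt(1.429) * -0.20312 = 8.5674 s

8.5674 s


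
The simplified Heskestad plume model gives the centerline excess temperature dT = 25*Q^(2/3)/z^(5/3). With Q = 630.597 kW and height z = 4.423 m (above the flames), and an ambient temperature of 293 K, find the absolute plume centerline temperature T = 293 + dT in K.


Q^(2/3) = 73.536
z^(5/3) = 11.918
dT = 25 * 73.536 / 11.918 = 154.26 K
T = 293 + 154.26 = 447.26 K

447.26 K


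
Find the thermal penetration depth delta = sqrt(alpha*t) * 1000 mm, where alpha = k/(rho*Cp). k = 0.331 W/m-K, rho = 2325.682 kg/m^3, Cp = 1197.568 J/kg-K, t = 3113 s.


alpha = 0.331 / (2325.682 * 1197.568) = 1.1884e-07 m^2/s
alpha * t = 0.00036996
delta = sqrt(0.00036996) * 1000 = 19.234 mm

19.234 mm


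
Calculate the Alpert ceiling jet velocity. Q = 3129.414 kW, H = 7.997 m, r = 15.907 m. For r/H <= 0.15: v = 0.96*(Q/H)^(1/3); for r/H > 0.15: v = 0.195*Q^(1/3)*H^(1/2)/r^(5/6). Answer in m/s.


r/H = 15.907 / 7.997 = 1.9891
r/H > 0.15, so v = 0.195*Q^(1/3)*H^(1/2)/r^(5/6)
Q^(1/3) = 14.627
H^(1/2) = 2.8279
r^(5/6) = 10.031
v = 0.195 * 14.627 * 2.8279 / 10.031 = 0.80413 m/s

0.80413 m/s


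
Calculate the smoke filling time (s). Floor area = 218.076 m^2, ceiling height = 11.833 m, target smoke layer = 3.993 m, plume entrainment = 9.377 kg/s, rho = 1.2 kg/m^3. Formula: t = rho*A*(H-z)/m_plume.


H - z = 7.84 m
t = 1.2 * 218.076 * 7.84 / 9.377 = 218.80 s

218.80 s


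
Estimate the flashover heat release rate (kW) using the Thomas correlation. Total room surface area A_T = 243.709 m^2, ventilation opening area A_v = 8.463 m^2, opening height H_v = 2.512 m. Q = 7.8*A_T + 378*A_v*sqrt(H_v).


7.8*A_T = 1900.9
sqrt(H_v) = 1.5849
378*A_v*sqrt(H_v) = 5070.2
Q = 1900.9 + 5070.2 = 6971.1 kW

6971.1 kW


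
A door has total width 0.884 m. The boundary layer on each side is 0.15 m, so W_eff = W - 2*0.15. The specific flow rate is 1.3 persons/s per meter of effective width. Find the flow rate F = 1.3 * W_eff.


W_eff = 0.884 - 0.30 = 0.584 m
F = 1.3 * 0.584 = 0.75920 persons/s

0.75920 persons/s


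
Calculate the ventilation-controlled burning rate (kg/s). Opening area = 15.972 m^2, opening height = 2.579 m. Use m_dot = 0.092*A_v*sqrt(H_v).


sqrt(H_v) = 1.6059
m_dot = 0.092 * 15.972 * 1.6059 = 2.3598 kg/s

2.3598 kg/s


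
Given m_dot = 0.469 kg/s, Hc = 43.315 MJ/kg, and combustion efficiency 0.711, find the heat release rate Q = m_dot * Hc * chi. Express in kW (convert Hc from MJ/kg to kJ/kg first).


Hc = 43.315 MJ/kg = 43.315 * 1000 kJ/kg = 43315 kJ/kg
Q = 0.469 kg/s * 43315 kJ/kg * 0.711 = 14444 kW

14444 kW


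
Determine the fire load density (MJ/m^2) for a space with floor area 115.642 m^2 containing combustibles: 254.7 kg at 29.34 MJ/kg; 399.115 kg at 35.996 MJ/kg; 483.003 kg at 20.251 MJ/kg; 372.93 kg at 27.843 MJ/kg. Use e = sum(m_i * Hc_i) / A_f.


Total energy = 254.7*29.34 + 399.115*35.996 + 483.003*20.251 + 372.93*27.843
= 7472.898 + 14366.54 + 9781.294 + 10383.49
= 42004.23 MJ
e = 42004.23 / 115.642 = 363.23 MJ/m^2

363.23 MJ/m^2


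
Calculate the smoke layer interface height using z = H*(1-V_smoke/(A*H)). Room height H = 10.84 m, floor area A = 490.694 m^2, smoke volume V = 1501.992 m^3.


V/(A*H) = 0.28238
1 - 0.28238 = 0.71762
z = 10.84 * 0.71762 = 7.7790 m

7.7790 m


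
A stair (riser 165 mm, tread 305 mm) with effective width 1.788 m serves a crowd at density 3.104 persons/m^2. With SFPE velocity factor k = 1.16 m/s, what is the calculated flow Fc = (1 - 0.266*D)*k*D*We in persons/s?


1 - 0.266*D = 1 - 0.266*3.104 = 0.17434
Fs = 0.17434 * 1.16 * 3.104 = 0.62772 persons/(s*m)
Fc = 0.62772 * 1.788 = 1.1224 persons/s

1.1224 persons/s


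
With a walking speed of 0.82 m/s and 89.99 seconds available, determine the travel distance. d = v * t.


d = 0.82 * 89.99 = 73.792 m

73.792 m


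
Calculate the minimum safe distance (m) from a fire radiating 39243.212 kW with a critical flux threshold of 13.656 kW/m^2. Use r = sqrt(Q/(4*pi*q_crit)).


4*pi*q_crit = 171.61
Q/(4*pi*q_crit) = 228.68
r = sqrt(228.68) = 15.122 m

15.122 m


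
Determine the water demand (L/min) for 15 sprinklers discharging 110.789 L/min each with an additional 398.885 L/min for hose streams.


Sprinkler demand = 15 * 110.789 = 1661.835 L/min
Total = 1661.835 + 398.885 = 2060.72 L/min

2060.72 L/min


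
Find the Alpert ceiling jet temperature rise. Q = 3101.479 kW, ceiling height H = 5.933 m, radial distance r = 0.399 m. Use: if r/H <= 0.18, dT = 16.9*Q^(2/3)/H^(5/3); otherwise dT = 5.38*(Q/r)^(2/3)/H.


r/H = 0.399 / 5.933 = 0.067251
r/H <= 0.18, so dT = 16.9*Q^(2/3)/H^(5/3)
Q^(2/3) = 212.67
H^(5/3) = 19.444
dT = 16.9 * 212.67 / 19.444 = 184.85 K

184.85 K


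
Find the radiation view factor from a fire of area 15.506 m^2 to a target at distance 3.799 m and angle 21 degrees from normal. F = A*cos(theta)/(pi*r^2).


cos(21 deg) = 0.93358
pi*r^2 = 45.341
F = 15.506 * 0.93358 / 45.341 = 0.31927

0.31927


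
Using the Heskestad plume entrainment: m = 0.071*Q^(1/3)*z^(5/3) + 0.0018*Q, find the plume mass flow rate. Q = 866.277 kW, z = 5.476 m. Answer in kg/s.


Q^(1/3) = 9.5328
z^(5/3) = 17.013
First term = 0.071 * 9.5328 * 17.013 = 11.515
Second term = 0.0018 * 866.277 = 1.5593
m = 13.074 kg/s

13.074 kg/s


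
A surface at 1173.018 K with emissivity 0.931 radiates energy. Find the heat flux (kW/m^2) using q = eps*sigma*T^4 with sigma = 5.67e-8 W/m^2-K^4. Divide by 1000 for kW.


T^4 = 1.8933e+12
q = 0.931 * 5.67e-8 * 1.8933e+12 / 1000 = 99.943 kW/m^2

99.943 kW/m^2


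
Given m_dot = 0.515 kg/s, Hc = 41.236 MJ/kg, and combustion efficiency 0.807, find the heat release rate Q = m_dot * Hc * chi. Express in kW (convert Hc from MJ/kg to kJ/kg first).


Hc = 41.236 MJ/kg = 41.236 * 1000 kJ/kg = 41236 kJ/kg
Q = 0.515 kg/s * 41236 kJ/kg * 0.807 = 17138 kW

17138 kW


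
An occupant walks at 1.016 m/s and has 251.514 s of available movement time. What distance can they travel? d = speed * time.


d = 1.016 * 251.514 = 255.54 m

255.54 m


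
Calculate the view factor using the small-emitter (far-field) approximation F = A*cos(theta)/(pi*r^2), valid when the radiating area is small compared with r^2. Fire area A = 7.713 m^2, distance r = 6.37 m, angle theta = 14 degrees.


cos(14 deg) = 0.97030
pi*r^2 = 127.48
F = 7.713 * 0.97030 / 127.48 = 0.058708

0.058708


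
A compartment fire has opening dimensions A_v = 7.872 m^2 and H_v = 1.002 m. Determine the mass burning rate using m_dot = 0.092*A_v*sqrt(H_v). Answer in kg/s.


sqrt(H_v) = 1.0010
m_dot = 0.092 * 7.872 * 1.0010 = 0.72495 kg/s

0.72495 kg/s


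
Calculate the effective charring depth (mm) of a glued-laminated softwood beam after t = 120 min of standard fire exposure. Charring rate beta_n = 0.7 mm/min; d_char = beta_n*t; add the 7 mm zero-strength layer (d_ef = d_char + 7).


d_char = 0.7 * 120 = 84 mm
d_ef = 84 + 1.0*7 = 91 mm

91 mm


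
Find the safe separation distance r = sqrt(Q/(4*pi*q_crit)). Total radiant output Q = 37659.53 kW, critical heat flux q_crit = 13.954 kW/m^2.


4*pi*q_crit = 175.35
Q/(4*pi*q_crit) = 214.77
r = sqrt(214.77) = 14.655 m

14.655 m


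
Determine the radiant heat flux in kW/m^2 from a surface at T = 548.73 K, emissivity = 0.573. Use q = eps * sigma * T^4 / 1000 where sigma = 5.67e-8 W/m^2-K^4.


T^4 = 9.0664e+10
q = 0.573 * 5.67e-8 * 9.0664e+10 / 1000 = 2.9456 kW/m^2

2.9456 kW/m^2


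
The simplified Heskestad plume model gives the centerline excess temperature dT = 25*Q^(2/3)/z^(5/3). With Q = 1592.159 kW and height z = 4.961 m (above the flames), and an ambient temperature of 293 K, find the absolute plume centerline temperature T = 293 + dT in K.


Q^(2/3) = 136.35
z^(5/3) = 14.431
dT = 25 * 136.35 / 14.431 = 236.22 K
T = 293 + 236.22 = 529.22 K

529.22 K


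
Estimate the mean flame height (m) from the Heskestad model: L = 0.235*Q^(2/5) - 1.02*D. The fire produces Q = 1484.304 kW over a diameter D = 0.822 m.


Q^(2/5) = 18.561
0.235 * Q^(2/5) = 4.3619
1.02 * D = 0.83844
L = 3.5235 m

3.5235 m


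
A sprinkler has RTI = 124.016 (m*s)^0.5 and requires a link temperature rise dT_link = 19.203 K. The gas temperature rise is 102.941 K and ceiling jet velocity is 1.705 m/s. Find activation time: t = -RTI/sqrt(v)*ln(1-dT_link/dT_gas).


dT_link/dT_gas = 0.18654
ln(1 - 0.18654) = -0.20646
t = -124.016 / sqrt(1.705) * -0.20646 = 19.609 s

19.609 s


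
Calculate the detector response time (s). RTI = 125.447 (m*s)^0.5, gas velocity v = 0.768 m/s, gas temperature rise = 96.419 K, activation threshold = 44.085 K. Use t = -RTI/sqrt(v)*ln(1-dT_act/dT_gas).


dT_act/dT_gas = 0.45722
ln(1 - 0.45722) = -0.61106
t = -125.447 / sqrt(0.768) * -0.61106 = 87.470 s

87.470 s


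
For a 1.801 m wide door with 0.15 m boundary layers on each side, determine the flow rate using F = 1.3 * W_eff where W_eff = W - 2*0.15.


W_eff = 1.801 - 0.30 = 1.501 m
F = 1.3 * 1.501 = 1.9513 persons/s

1.9513 persons/s


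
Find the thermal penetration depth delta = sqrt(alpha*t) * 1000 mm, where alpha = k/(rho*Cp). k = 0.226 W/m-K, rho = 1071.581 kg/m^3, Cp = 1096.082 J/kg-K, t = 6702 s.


alpha = 0.226 / (1071.581 * 1096.082) = 1.9242e-07 m^2/s
alpha * t = 0.0012896
delta = sqrt(0.0012896) * 1000 = 35.911 mm

35.911 mm


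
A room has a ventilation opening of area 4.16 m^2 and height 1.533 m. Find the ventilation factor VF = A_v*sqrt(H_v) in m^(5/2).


sqrt(H_v) = 1.2381
VF = 4.16 * 1.2381 = 5.1507 m^(5/2)

5.1507 m^(5/2)


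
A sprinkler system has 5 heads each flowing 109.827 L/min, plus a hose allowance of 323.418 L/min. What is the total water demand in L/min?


Sprinkler demand = 5 * 109.827 = 549.135 L/min
Total = 549.135 + 323.418 = 872.553 L/min

872.553 L/min


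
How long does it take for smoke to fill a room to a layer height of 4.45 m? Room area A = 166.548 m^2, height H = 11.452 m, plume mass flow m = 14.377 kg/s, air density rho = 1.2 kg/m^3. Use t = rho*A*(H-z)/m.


H - z = 7.002 m
t = 1.2 * 166.548 * 7.002 / 14.377 = 97.336 s

97.336 s
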